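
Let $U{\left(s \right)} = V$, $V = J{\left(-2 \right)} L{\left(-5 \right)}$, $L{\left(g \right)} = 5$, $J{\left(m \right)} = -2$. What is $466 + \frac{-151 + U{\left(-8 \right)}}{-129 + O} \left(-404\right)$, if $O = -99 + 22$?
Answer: $\frac{15476}{103} \approx 150.25$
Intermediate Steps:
$V = -10$ ($V = \left(-2\right) 5 = -10$)
$O = -77$
$U{\left(s \right)} = -10$
$466 + \frac{-151 + U{\left(-8 \right)}}{-129 + O} \left(-404\right) = 466 + \frac{-151 - 10}{-129 - 77} \left(-404\right) = 466 + - \frac{161}{-206} \left(-404\right) = 466 + \left(-161\right) \left(- \frac{1}{206}\right) \left(-404\right) = 466 + \frac{161}{206} \left(-404\right) = 466 - \frac{32522}{103} = \frac{15476}{103}$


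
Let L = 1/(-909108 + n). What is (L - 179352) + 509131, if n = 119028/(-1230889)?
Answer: 369026380026484271/1119011156040 ≈ 3.2978e+5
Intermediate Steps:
n = -119028/1230889 (n = 119028*(-1/1230889) = -119028/1230889 ≈ -0.096701)
L = -1230889/1119011156040 (L = 1/(-909108 - 119028/1230889) = 1/(-1119011156040/1230889) = -1230889/1119011156040 ≈ -1.1000e-6)
(L - 179352) + 509131 = (-1230889/1119011156040 - 179352) + 509131 = -200696888859316969/1119011156040 + 509131 = 369026380026484271/1119011156040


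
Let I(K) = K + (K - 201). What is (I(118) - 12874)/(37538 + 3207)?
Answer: -12839/40745 ≈ -0.31511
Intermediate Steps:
I(K) = -201 + 2*K (I(K) = K + (-201 + K) = -201 + 2*K)
(I(118) - 12874)/(37538 + 3207) = ((-201 + 2*118) - 12874)/(37538 + 3207) = ((-201 + 236) - 12874)/40745 = (35 - 12874)*(1/40745) = -12839*1/40745 = -12839/40745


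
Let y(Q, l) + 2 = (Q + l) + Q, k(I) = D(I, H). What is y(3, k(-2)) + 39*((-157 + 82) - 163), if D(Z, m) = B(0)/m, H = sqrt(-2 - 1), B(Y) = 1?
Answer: -9278 - I*sqrt(3)/3 ≈ -9278.0 - 0.57735*I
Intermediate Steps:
H = I*sqrt(3) (H = sqrt(-3) = I*sqrt(3) ≈ 1.732*I)
D(Z, m) = 1/m
k(I) = -I*sqrt(3)/3 (k(I) = 1/(I*sqrt(3)) = -I*sqrt(3)/3)
y(Q, l) = -2 + l + 2*Q (y(Q, l) = -2 + ((Q + l) + Q) = -2 + (l + 2*Q) = -2 + l + 2*Q)
y(3, k(-2)) + 39*((-157 + 82) - 163) = (-2 - I*sqrt(3)/3 + 2*3) + 39*((-157 + 82) - 163) = (-2 - I*sqrt(3)/3 + 6) + 39*(-75 - 163) = (4 - I*sqrt(3)/3) + 39*(-238) = (4 - I*sqrt(3)/3) - 9282 = -9278 - I*sqrt(3)/3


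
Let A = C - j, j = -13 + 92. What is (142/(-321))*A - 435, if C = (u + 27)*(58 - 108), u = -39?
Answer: -213617/321 ≈ -665.47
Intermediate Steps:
C = 600 (C = (-39 + 27)*(58 - 108) = -12*(-50) = 600)
j = 79
A = 521 (A = 600 - 1*79 = 600 - 79 = 521)
(142/(-321))*A - 435 = (142/(-321))*521 - 435 = (142*(-1/321))*521 - 435 = -142/321*521 - 435 = -73982/321 - 435 = -213617/321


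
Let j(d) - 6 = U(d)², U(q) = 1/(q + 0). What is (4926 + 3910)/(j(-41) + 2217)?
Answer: 3713329/934216 ≈ 3.9748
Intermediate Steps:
U(q) = 1/q
j(d) = 6 + d⁻² (j(d) = 6 + (1/d)² = 6 + d⁻²)
(4926 + 3910)/(j(-41) + 2217) = (4926 + 3910)/((6 + (-41)⁻²) + 2217) = 8836/((6 + 1/1681) + 2217) = 8836/(10087/1681 + 2217) = 8836/(3736864/1681) = 8836*(1681/3736864) = 3713329/934216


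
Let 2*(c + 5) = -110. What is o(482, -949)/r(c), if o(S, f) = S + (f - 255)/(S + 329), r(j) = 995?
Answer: 389698/806945 ≈ 0.48293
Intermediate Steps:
c = -60 (c = -5 + (½)*(-110) = -5 - 55 = -60)
o(S, f) = S + (-255 + f)/(329 + S)
o(482, -949)/r(c) = ((-255 - 949 + 482² + 329*482)/(329 + 482))/995 = ((-255 - 949 + 232324 + 158578)/811)*(1/995) = ((1/811)*389698)*(1/995) = (389698/811)*(1/995) = 389698/806945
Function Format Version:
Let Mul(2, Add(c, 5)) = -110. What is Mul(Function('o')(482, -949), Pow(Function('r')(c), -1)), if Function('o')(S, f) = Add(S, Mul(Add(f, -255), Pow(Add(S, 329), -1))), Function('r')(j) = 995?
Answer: Rational(389698, 806945) ≈ 0.48293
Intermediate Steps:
c = -60 (c = Add(-5, Mul(Rational(1, 2), -110)) = Add(-5, -55) = -60)
Function('o')(S, f) = Add(S, Mul(Pow(Add(329, S), -1), Add(-255, f))) (Function('o')(S, f) = Add(S, Mul(Add(-255, f), Pow(Add(329, S), -1))) = Add(S, Mul(Pow(Add(329, S), -1), Add(-255, f))))
Mul(Function('o')(482, -949), Pow(Function('r')(c), -1)) = Mul(Mul(Pow(Add(329, 482), -1), Add(-255, -949, Pow(482, 2), Mul(329, 482))), Pow(995, -1)) = Mul(Mul(Pow(811, -1), Add(-255, -949, 232324, 158578)), Rational(1, 995)) = Mul(Mul(Rational(1, 811), 389698), Rational(1, 995)) = Mul(Rational(389698, 811), Rational(1, 995)) = Rational(389698, 806945)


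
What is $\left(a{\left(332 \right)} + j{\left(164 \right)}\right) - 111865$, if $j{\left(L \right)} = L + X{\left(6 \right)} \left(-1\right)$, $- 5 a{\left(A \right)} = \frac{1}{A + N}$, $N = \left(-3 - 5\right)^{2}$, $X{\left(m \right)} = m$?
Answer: $- \frac{221179861}{1980} \approx -1.1171 \cdot 10^{5}$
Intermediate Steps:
$N = 64$ ($N = \left(-8\right)^{2} = 64$)
$a{\left(A \right)} = - \frac{1}{5 \left(64 + A\right)}$ ($a{\left(A \right)} = - \frac{1}{5 \left(A + 64\right)} = - \frac{1}{5 \left(64 + A\right)}$)
$j{\left(L \right)} = -6 + L$ ($j{\left(L \right)} = L + 6 \left(-1\right) = L - 6 = -6 + L$)
$\left(a{\left(332 \right)} + j{\left(164 \right)}\right) - 111865 = \left(- \frac{1}{320 + 5 \cdot 332} + \left(-6 + 164\right)\right) - 111865 = \left(- \frac{1}{320 + 1660} + 158\right) - 111865 = \left(- \frac{1}{1980} + 158\right) - 111865 = \frac{312839}{1980} - 111865 = - \frac{221179861}{1980}$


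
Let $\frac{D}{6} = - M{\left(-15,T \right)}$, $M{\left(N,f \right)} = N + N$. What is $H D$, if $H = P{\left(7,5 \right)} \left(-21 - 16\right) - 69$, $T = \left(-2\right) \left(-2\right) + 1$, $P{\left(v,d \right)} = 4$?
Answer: $-39060$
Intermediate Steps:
$T = 5$ ($T = 4 + 1 = 5$)
$M{\left(N,f \right)} = 2 N$
$D = 180$ ($D = 6 \left(- 2 \left(-15\right)\right) = 6 \left(\left(-1\right) \left(-30\right)\right) = 6 \cdot 30 = 180$)
$H = -217$ ($H = 4 \left(-21 - 16\right) - 69 = 4 \left(-37\right) - 69 = -148 - 69 = -217$)
$H D = \left(-217\right) 180 = -39060$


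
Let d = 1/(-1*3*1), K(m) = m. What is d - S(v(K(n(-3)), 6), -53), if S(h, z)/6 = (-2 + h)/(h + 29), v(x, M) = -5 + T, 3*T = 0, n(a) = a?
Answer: 17/12 ≈ 1.4167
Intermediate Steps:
T = 0 (T = (⅓)*0 = 0)
v(x, M) = -5 (v(x, M) = -5 + 0 = -5)
S(h, z) = 6*(-2 + h)/(29 + h) (S(h, z) = 6*((-2 + h)/(h + 29)) = 6*((-2 + h)/(29 + h)) = 6*(-2 + h)/(29 + h))
d = -⅓ (d = 1/(-3*1) = 1/(-3) = -⅓ ≈ -0.33333)
d - S(v(K(n(-3)), 6), -53) = -⅓ - 6*(-2 - 5)/(29 - 5) = -⅓ - 6*(-7)/24 = -⅓ - 1*(-7/4) = -⅓ + 7/4 = 17/12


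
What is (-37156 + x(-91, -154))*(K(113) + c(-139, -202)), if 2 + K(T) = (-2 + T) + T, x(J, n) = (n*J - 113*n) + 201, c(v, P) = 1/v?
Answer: -170916923/139 ≈ -1.2296e+6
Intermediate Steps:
x(J, n) = 201 - 113*n + J*n (x(J, n) = (J*n - 113*n) + 201 = (-113*n + J*n) + 201 = 201 - 113*n + J*n)
K(T) = -4 + 2*T (K(T) = -2 + ((-2 + T) + T) = -2 + (-2 + 2*T) = -4 + 2*T)
(-37156 + x(-91, -154))*(K(113) + c(-139, -202)) = (-37156 + (201 - 113*(-154) - 91*(-154)))*((-4 + 2*113) + 1/(-139)) = (-37156 + (201 + 17402 + 14014))*((-4 + 226) - 1/139) = (-37156 + 31617)*(222 - 1/139) = -5539*30857/139 = -170916923/139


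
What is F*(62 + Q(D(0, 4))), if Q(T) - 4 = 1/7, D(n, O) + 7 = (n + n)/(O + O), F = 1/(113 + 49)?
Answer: 463/1134 ≈ 0.40829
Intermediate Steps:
F = 1/162 ≈ 0.0061728
D(n, O) = -7 + n/O (D(n, O) = -7 + (n + n)/(O + O) = -7 + (2*n)/((2*O)) = -7 + (2*n)*(1/(2*O)) = -7 + n/O)
Q(T) = 29/7 (Q(T) = 4 + 1/7 = 4 + ⅐ = 29/7)
F*(62 + Q(D(0, 4))) = (62 + 29/7)/162 = (1/162)*(463/7) = 463/1134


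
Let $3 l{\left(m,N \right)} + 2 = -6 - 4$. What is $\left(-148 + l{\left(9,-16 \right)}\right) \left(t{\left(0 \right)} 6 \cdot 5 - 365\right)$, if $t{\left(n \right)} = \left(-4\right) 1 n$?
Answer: $55480$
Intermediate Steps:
$t{\left(n \right)} = - 4 n$
$l{\left(m,N \right)} = -4$ ($l{\left(m,N \right)} = - \frac{2}{3} + \frac{-6 - 4}{3} = - \frac{2}{3} + \frac{1}{3} \left(-10\right) = - \frac{2}{3} - \frac{10}{3} = -4$)
$\left(-148 + l{\left(9,-16 \right)}\right) \left(t{\left(0 \right)} 6 \cdot 5 - 365\right) = \left(-148 - 4\right) \left(\left(-4\right) 0 \cdot 6 \cdot 5 - 365\right) = - 152 \left(0 \cdot 6 \cdot 5 - 365\right) = - 152 \left(0 \cdot 5 - 365\right) = - 152 \left(0 - 365\right) = \left(-152\right) \left(-365\right) = 55480$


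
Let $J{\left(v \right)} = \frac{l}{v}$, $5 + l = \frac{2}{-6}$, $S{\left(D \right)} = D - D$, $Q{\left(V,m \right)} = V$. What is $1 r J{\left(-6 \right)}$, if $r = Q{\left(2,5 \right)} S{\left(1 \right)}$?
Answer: $0$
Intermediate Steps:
$S{\left(D \right)} = 0$
$l = - \frac{16}{3}$ ($l = -5 + \frac{2}{-6} = -5 + 2 \left(- \frac{1}{6}\right) = -5 - \frac{1}{3} = - \frac{16}{3} \approx -5.3333$)
$r = 0$ ($r = 2 \cdot 0 = 0$)
$J{\left(v \right)} = - \frac{16}{3 v}$
$1 r J{\left(-6 \right)} = 1 \cdot 0 \left(- \frac{16}{3 \left(-6\right)}\right) = 0 \left(\left(- \frac{16}{3}\right) \left(- \frac{1}{6}\right)\right) = 0 \cdot \frac{8}{9} = 0$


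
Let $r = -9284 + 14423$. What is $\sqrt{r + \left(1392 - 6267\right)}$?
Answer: $2 \sqrt{66} \approx 16.248$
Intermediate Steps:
$r = 5139$
$\sqrt{r + \left(1392 - 6267\right)} = \sqrt{5139 + \left(1392 - 6267\right)} = \sqrt{5139 - 4875} = \sqrt{264} = 2 \sqrt{66}$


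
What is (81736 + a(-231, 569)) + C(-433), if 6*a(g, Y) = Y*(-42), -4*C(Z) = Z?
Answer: 311445/4 ≈ 77861.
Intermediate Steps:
C(Z) = -Z/4
a(g, Y) = -7*Y (a(g, Y) = (Y*(-42))/6 = (-42*Y)/6 = -7*Y)
(81736 + a(-231, 569)) + C(-433) = (81736 - 7*569) - 1/4*(-433) = (81736 - 3983) + 433/4 = 77753 + 433/4 = 311445/4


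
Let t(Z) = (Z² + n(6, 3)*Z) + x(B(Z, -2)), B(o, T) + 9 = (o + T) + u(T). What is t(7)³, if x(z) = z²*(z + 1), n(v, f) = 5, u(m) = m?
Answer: -884736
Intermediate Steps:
B(o, T) = -9 + o + 2*T (B(o, T) = -9 + ((o + T) + T) = -9 + ((T + o) + T) = -9 + (o + 2*T) = -9 + o + 2*T)
x(z) = z²*(1 + z)
t(Z) = Z² + 5*Z + (-13 + Z)²*(-12 + Z) (t(Z) = (Z² + 5*Z) + (-9 + Z + 2*(-2))²*(1 + (-9 + Z + 2*(-2))) = (Z² + 5*Z) + (-9 + Z - 4)²*(1 + (-9 + Z - 4)) = (Z² + 5*Z) + (-13 + Z)²*(1 + (-13 + Z)) = (Z² + 5*Z) + (-13 + Z)²*(-12 + Z) = Z² + 5*Z + (-13 + Z)²*(-12 + Z))
t(7)³ = (-2028 + 7³ - 37*7² + 486*7)³ = (-2028 + 343 - 37*49 + 3402)³ = (-2028 + 343 - 1813 + 3402)³ = (-96)³ = -884736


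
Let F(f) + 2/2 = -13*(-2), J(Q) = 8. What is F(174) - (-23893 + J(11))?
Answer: 23910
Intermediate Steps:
F(f) = 25 (F(f) = -1 - 13*(-2) = -1 + 26 = 25)
F(174) - (-23893 + J(11)) = 25 - (-23893 + 8) = 25 - 1*(-23885) = 25 + 23885 = 23910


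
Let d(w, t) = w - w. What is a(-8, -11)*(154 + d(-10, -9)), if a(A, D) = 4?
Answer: 616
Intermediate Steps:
d(w, t) = 0
a(-8, -11)*(154 + d(-10, -9)) = 4*(154 + 0) = 4*154 = 616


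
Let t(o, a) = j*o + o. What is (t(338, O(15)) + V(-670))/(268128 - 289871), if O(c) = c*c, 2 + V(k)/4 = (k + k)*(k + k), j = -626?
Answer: -6971142/21743 ≈ -320.62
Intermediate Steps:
V(k) = -8 + 16*k² (V(k) = -8 + 4*((k + k)*(k + k)) = -8 + 4*((2*k)*(2*k)) = -8 + 4*(4*k²) = -8 + 16*k²)
O(c) = c²
t(o, a) = -625*o (t(o, a) = -626*o + o = -625*o)
(t(338, O(15)) + V(-670))/(268128 - 289871) = (-625*338 + (-8 + 16*(-670)²))/(268128 - 289871) = (-211250 + (-8 + 16*448900))/(-21743) = (-211250 + (-8 + 7182400))*(-1/21743) = (-211250 + 7182392)*(-1/21743) = 6971142*(-1/21743) = -6971142/21743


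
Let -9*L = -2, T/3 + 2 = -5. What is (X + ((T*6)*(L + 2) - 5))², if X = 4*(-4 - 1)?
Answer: 93025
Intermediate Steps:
T = -21 (T = -6 + 3*(-5) = -6 - 15 = -21)
L = 2/9 (L = -⅑*(-2) = 2/9 ≈ 0.22222)
X = -20 (X = 4*(-5) = -20)
(X + ((T*6)*(L + 2) - 5))² = (-20 + ((-21*6)*(2/9 + 2) - 5))² = (-20 + (-126*20/9 - 5))² = (-20 + (-280 - 5))² = (-20 - 285)² = (-305)² = 93025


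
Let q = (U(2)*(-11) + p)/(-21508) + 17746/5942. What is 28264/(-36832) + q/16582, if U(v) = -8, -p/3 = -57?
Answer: -935667844276557/1219592974816376 ≈ -0.76720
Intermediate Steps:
p = 171 (p = -3*(-57) = 171)
q = 190070995/63900268 (q = (-8*(-11) + 171)/(-21508) + 17746/5942 = (88 + 171)*(-1/21508) + 17746*(1/5942) = 259*(-1/21508) + 8873/2971 = -259/21508 + 8873/2971 = 190070995/63900268 ≈ 2.9745)
28264/(-36832) + q/16582 = 28264/(-36832) + (190070995/63900268)/16582 = 28264*(-1/36832) + (190070995/63900268)*(1/16582) = -3533/4604 + 190070995/1059594243976 = -935667844276557/1219592974816376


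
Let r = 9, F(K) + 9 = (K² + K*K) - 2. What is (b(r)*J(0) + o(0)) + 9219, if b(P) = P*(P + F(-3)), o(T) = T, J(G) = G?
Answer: 9219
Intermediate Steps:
F(K) = -11 + 2*K² (F(K) = -9 + ((K² + K*K) - 2) = -9 + ((K² + K²) - 2) = -9 + (2*K² - 2) = -9 + (-2 + 2*K²) = -11 + 2*K²)
b(P) = P*(7 + P) (b(P) = P*(P + (-11 + 2*(-3)²)) = P*(P + (-11 + 2*9)) = P*(P + (-11 + 18)) = P*(P + 7) = P*(7 + P))
(b(r)*J(0) + o(0)) + 9219 = ((9*(7 + 9))*0 + 0) + 9219 = ((9*16)*0 + 0) + 9219 = (144*0 + 0) + 9219 = (0 + 0) + 9219 = 0 + 9219 = 9219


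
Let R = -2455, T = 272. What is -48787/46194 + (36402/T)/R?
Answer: -8564890277/7711626360 ≈ -1.1106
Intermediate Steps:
-48787/46194 + (36402/T)/R = -48787/46194 + (36402/272)/(-2455) = -48787*1/46194 + (36402*(1/272))*(-1/2455) = -48787/46194 + (18201/136)*(-1/2455) = -48787/46194 - 18201/333880 = -8564890277/7711626360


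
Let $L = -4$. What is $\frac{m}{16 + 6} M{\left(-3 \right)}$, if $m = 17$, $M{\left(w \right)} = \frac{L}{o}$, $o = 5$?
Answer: $- \frac{34}{55} \approx -0.61818$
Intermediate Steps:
$M{\left(w \right)} = - \frac{4}{5}$
$\frac{m}{16 + 6} M{\left(-3 \right)} = \frac{17}{16 + 6} \left(- \frac{4}{5}\right) = \frac{17}{22} \left(- \frac{4}{5}\right) = - \frac{34}{55}$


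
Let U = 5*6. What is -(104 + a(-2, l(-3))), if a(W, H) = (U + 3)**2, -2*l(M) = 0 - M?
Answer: -1193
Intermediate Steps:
l(M) = M/2 (l(M) = -(0 - M)/2 = -(-1)*M/2 = M/2)
U = 30
a(W, H) = 1089 (a(W, H) = (30 + 3)**2 = 33**2 = 1089)
-(104 + a(-2, l(-3))) = -(104 + 1089) = -1*1193 = -1193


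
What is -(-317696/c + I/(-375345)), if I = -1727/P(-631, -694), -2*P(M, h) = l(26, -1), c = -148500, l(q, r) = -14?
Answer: -4638753863/2167617375 ≈ -2.1400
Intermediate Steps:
P(M, h) = 7 (P(M, h) = -½*(-14) = 7)
I = -1727/7 ≈ -246.71
-(-317696/c + I/(-375345)) = -(-317696/(-148500) - 1727/7/(-375345)) = -(-317696*(-1/148500) - 1727/7*(-1/375345)) = -(79424/37125 + 1727/2627415) = -1*4638753863/2167617375 = -4638753863/2167617375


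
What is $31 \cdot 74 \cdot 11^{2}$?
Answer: $277574$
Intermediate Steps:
$31 \cdot 74 \cdot 11^{2} = 2294 \cdot 121 = 277574$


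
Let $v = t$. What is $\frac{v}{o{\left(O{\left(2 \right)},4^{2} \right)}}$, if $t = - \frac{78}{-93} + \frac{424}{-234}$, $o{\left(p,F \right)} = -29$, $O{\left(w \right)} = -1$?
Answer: $\frac{3530}{105183} \approx 0.033561$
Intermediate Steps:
$t = - \frac{3530}{3627}$ ($t = \left(-78\right) \left(- \frac{1}{93}\right) + 424 \left(- \frac{1}{234}\right) = \frac{26}{31} - \frac{212}{117} = - \frac{3530}{3627} \approx -0.97326$)
$v = - \frac{3530}{3627} \approx -0.97326$
$\frac{v}{o{\left(O{\left(2 \right)},4^{2} \right)}} = - \frac{3530}{3627 \left(-29\right)} = \left(- \frac{3530}{3627}\right) \left(- \frac{1}{29}\right) = \frac{3530}{105183}$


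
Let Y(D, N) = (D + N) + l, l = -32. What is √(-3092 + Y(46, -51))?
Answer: I*√3129 ≈ 55.937*I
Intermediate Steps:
Y(D, N) = -32 + D + N (Y(D, N) = (D + N) - 32 = -32 + D + N)
√(-3092 + Y(46, -51)) = √(-3092 + (-32 + 46 - 51)) = √(-3092 - 37) = √(-3129) = I*√3129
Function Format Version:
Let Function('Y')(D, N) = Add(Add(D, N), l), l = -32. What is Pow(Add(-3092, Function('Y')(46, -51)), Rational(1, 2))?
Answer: Mul(I, Pow(3129, Rational(1, 2))) ≈ Mul(55.937, I)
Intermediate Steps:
Function('Y')(D, N) = Add(-32, D, N) (Function('Y')(D, N) = Add(Add(D, N), -32) = Add(-32, D, N))
Pow(Add(-3092, Function('Y')(46, -51)), Rational(1, 2)) = Pow(Add(-3092, Add(-32, 46, -51)), Rational(1, 2)) = Pow(Add(-3092, -37), Rational(1, 2)) = Pow(-3129, Rational(1, 2)) = Mul(I, Pow(3129, Rational(1, 2)))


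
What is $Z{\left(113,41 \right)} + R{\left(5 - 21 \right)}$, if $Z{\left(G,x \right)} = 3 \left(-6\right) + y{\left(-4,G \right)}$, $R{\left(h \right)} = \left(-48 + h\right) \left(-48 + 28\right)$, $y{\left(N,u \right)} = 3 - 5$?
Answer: $1260$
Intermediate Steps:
$y{\left(N,u \right)} = -2$
$R{\left(h \right)} = 960 - 20 h$ ($R{\left(h \right)} = \left(-48 + h\right) \left(-20\right) = 960 - 20 h$)
$Z{\left(G,x \right)} = -20$ ($Z{\left(G,x \right)} = 3 \left(-6\right) - 2 = -18 - 2 = -20$)
$Z{\left(113,41 \right)} + R{\left(5 - 21 \right)} = -20 + \left(960 - 20 \left(5 - 21\right)\right) = -20 + \left(960 - -320\right) = -20 + \left(960 + 320\right) = -20 + 1280 = 1260$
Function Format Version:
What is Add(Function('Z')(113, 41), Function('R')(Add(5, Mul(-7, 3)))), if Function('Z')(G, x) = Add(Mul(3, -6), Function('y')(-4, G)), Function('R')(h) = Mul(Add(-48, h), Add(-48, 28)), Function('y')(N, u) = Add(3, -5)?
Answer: 1260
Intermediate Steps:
Function('y')(N, u) = -2
Function('R')(h) = Add(960, Mul(-20, h)) (Function('R')(h) = Mul(Add(-48, h), -20) = Add(960, Mul(-20, h)))
Function('Z')(G, x) = -20 (Function('Z')(G, x) = Add(Mul(3, -6), -2) = Add(-18, -2) = -20)
Add(Function('Z')(113, 41), Function('R')(Add(5, Mul(-7, 3)))) = Add(-20, Add(960, Mul(-20, Add(5, Mul(-7, 3))))) = Add(-20, Add(960, Mul(-20, Add(5, -21)))) = Add(-20, Add(960, Mul(-20, -16))) = Add(-20, Add(960, 320)) = Add(-20, 1280) = 1260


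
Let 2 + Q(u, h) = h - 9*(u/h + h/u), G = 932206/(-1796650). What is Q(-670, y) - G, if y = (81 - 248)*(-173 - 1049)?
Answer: 1270122386011478027/6141379997675 ≈ 2.0681e+5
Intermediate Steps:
G = -466103/898325 (G = 932206*(-1/1796650) = -466103/898325 ≈ -0.51886)
y = 204074 (y = -167*(-1222) = 204074)
Q(u, h) = -2 + h - 9*h/u - 9*u/h (Q(u, h) = -2 + (h - 9*(u/h + h/u)) = -2 + (h - 9*(h/u + u/h)) = -2 + (h + (-9*h/u - 9*u/h)) = -2 + (h - 9*h/u - 9*u/h) = -2 + h - 9*h/u - 9*u/h)
Q(-670, y) - G = (-2 + 204074 - 9*204074/(-670) - 9*(-670)/204074) - 1*(-466103/898325) = (-2 + 204074 - 9*204074*(-1/670) - 9*(-670)*1/204074) + 466103/898325 = (-2 + 204074 + 918333/335 + 3015/102037) + 466103/898325 = 7069374666786/34182395 + 466103/898325 = 1270122386011478027/6141379997675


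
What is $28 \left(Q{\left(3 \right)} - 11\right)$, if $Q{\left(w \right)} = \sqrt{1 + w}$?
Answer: $-252$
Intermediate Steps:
$28 \left(Q{\left(3 \right)} - 11\right) = 28 \left(\sqrt{1 + 3} - 11\right) = 28 \left(\sqrt{4} - 11\right) = 28 \left(2 - 11\right) = 28 \left(-9\right) = -252$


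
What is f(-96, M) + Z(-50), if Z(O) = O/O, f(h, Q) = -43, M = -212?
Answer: -42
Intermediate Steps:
Z(O) = 1
f(-96, M) + Z(-50) = -43 + 1 = -42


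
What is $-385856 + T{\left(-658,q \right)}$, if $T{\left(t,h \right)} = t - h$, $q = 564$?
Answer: $-387078$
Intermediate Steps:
$-385856 + T{\left(-658,q \right)} = -385856 - 1222 = -387078$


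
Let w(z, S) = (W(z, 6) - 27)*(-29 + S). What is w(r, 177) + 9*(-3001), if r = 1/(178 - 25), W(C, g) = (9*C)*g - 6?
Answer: -541293/17 ≈ -31841.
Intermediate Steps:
W(C, g) = -6 + 9*C*g (W(C, g) = 9*C*g - 6 = -6 + 9*C*g)
r = 1/153 ≈ 0.0065359
w(z, S) = (-33 + 54*z)*(-29 + S) (w(z, S) = ((-6 + 9*z*6) - 27)*(-29 + S) = ((-6 + 54*z) - 27)*(-29 + S) = (-33 + 54*z)*(-29 + S))
w(r, 177) + 9*(-3001) = (957 - 1566*1/153 - 33*177 + 54*177*(1/153)) + 9*(-3001) = (957 - 174/17 - 5841 + 1062/17) - 27009 = -82140/17 - 27009 = -541293/17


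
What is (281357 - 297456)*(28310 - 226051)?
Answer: 3183432359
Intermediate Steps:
(281357 - 297456)*(28310 - 226051) = -16099*(-197741) = 3183432359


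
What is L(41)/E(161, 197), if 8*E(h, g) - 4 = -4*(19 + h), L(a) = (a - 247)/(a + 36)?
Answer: 412/13783 ≈ 0.029892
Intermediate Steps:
L(a) = (-247 + a)/(36 + a)
E(h, g) = -9 - h/2 (E(h, g) = ½ + (-4*(19 + h))/8 = ½ + (-76 - 4*h)/8 = ½ + (-19/2 - h/2) = -9 - h/2)
L(41)/E(161, 197) = ((-247 + 41)/(36 + 41))/(-9 - ½*161) = (-206/77)/(-9 - 161/2) = ((1/77)*(-206))/(-179/2) = -206/77*(-2/179) = 412/13783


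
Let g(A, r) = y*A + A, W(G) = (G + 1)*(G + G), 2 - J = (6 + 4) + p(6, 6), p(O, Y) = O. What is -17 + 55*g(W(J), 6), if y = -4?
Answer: -60077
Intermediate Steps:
J = -14 (J = 2 - ((6 + 4) + 6) = 2 - (10 + 6) = 2 - 1*16 = 2 - 16 = -14)
W(G) = 2*G*(1 + G) (W(G) = (1 + G)*(2*G) = 2*G*(1 + G))
g(A, r) = -3*A (g(A, r) = -4*A + A = -3*A)
-17 + 55*g(W(J), 6) = -17 + 55*(-6*(-14)*(1 - 14)) = -17 + 55*(-6*(-14)*(-13)) = -17 + 55*(-3*364) = -17 + 55*(-1092) = -17 - 60060 = -60077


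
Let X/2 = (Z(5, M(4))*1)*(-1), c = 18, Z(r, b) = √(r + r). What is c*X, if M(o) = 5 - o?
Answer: -36*√10 ≈ -113.84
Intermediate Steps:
Z(r, b) = √2*√r (Z(r, b) = √(2*r) = √2*√r)
X = -2*√10 (X = 2*(((√2*√5)*1)*(-1)) = 2*((√10*1)*(-1)) = 2*(√10*(-1)) = 2*(-√10) = -2*√10 ≈ -6.3246)
c*X = 18*(-2*√10) = -36*√10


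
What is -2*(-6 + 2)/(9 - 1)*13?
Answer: 13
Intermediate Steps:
-2*(-6 + 2)/(9 - 1)*13 = -(-8)/8*13 = -2*(-1/2)*13 = 1*13 = 13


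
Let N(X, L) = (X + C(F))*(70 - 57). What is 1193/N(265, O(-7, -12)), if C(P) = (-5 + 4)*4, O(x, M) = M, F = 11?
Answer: 1193/3393 ≈ 0.35161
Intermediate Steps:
C(P) = -4 (C(P) = -1*4 = -4)
N(X, L) = -52 + 13*X (N(X, L) = (X - 4)*(70 - 57) = (-4 + X)*13 = -52 + 13*X)
1193/N(265, O(-7, -12)) = 1193/(-52 + 13*265) = 1193/(-52 + 3445) = 1193/3393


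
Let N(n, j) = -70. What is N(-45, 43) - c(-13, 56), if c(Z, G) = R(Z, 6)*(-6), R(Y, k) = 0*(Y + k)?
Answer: -70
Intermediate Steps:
R(Y, k) = 0
c(Z, G) = 0 (c(Z, G) = 0*(-6) = 0)
N(-45, 43) - c(-13, 56) = -70 - 1*0 = -70 + 0 = -70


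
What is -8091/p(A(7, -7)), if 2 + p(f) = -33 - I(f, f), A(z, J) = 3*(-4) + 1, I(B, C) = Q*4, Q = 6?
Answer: 8091/59 ≈ 137.14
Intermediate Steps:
I(B, C) = 24 (I(B, C) = 6*4 = 24)
A(z, J) = -11 (A(z, J) = -12 + 1 = -11)
p(f) = -59 (p(f) = -2 + (-33 - 1*24) = -2 + (-33 - 24) = -2 - 57 = -59)
-8091/p(A(7, -7)) = -8091/(-59) = -8091*(-1/59) = 8091/59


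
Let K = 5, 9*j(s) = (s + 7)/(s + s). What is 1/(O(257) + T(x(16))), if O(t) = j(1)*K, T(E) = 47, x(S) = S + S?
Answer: 9/443 ≈ 0.020316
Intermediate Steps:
j(s) = (7 + s)/(18*s) (j(s) = ((s + 7)/(s + s))/9 = ((7 + s)/((2*s)))/9 = ((7 + s)*(1/(2*s)))/9 = ((7 + s)/(2*s))/9 = (7 + s)/(18*s))
x(S) = 2*S
O(t) = 20/9 (O(t) = ((1/18)*(7 + 1)/1)*5 = ((1/18)*1*8)*5 = (4/9)*5 = 20/9)
1/(O(257) + T(x(16))) = 1/(20/9 + 47) = 1/(443/9) = 9/443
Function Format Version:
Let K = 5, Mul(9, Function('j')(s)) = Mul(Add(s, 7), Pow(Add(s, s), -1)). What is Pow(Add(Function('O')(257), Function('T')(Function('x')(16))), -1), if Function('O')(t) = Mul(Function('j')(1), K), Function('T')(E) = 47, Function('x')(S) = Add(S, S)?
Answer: Rational(9, 443) ≈ 0.020316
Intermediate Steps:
Function('j')(s) = Mul(Rational(1, 18), Pow(s, -1), Add(7, s)) (Function('j')(s) = Mul(Rational(1, 9), Mul(Add(s, 7), Pow(Add(s, s), -1))) = Mul(Rational(1, 9), Mul(Add(7, s), Pow(Mul(2, s), -1))) = Mul(Rational(1, 9), Mul(Add(7, s), Mul(Rational(1, 2), Pow(s, -1)))) = Mul(Rational(1, 9), Mul(Rational(1, 2), Pow(s, -1), Add(7, s))) = Mul(Rational(1, 18), Pow(s, -1), Add(7, s)))
Function('x')(S) = Mul(2, S)
Function('O')(t) = Rational(20, 9) (Function('O')(t) = Mul(Mul(Rational(1, 18), Pow(1, -1), Add(7, 1)), 5) = Mul(Mul(Rational(1, 18), 1, 8), 5) = Mul(Rational(4, 9), 5) = Rational(20, 9))
Pow(Add(Function('O')(257), Function('T')(Function('x')(16))), -1) = Pow(Add(Rational(20, 9), 47), -1) = Pow(Rational(443, 9), -1) = Rational(9, 443)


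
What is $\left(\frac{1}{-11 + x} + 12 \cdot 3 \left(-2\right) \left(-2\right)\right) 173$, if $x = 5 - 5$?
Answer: $\frac{273859}{11} \approx 24896.0$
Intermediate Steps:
$x = 0$ ($x = 5 - 5 = 0$)
$\left(\frac{1}{-11 + x} + 12 \cdot 3 \left(-2\right) \left(-2\right)\right) 173 = \left(\frac{1}{-11 + 0} + 12 \cdot 3 \left(-2\right) \left(-2\right)\right) 173 = \left(\frac{1}{-11} + 12 \left(\left(-6\right) \left(-2\right)\right)\right) 173 = \left(- \frac{1}{11} + 12 \cdot 12\right) 173 = \left(- \frac{1}{11} + 144\right) 173 = \frac{1583}{11} \cdot 173 = \frac{273859}{11}$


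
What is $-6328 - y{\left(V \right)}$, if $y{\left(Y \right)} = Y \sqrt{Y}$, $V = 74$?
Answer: $-6328 - 74 \sqrt{74} \approx -6964.6$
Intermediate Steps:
$y{\left(Y \right)} = Y^{\frac{3}{2}}$
$-6328 - y{\left(V \right)} = -6328 - 74^{\frac{3}{2}} = -6328 - 74 \sqrt{74}$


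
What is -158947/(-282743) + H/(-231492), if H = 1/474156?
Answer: 17446550543285401/31034810599382736 ≈ 0.56216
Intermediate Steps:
H = 1/474156 ≈ 2.1090e-6
-158947/(-282743) + H/(-231492) = -158947/(-282743) + (1/474156)/(-231492) = -158947*(-1/282743) + (1/474156)*(-1/231492) = 158947/282743 - 1/109763320752 = 17446550543285401/31034810599382736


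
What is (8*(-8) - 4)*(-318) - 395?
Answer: 21229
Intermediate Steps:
(8*(-8) - 4)*(-318) - 395 = (-64 - 4)*(-318) - 395 = -68*(-318) - 395 = 21624 - 395 = 21229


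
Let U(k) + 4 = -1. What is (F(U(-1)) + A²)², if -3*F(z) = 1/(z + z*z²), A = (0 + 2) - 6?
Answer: 38950081/152100 ≈ 256.08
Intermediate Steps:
U(k) = -5 (U(k) = -4 - 1 = -5)
A = -4 (A = 2 - 6 = -4)
F(z) = -1/(3*(z + z³)) (F(z) = -1/(3*(z + z*z²)) = -1/(3*(z + z³)))
(F(U(-1)) + A²)² = (-⅓/(-5*(1 + (-5)²)) + (-4)²)² = (-⅓*(-⅕)/(1 + 25) + 16)² = (-⅓*(-⅕)/26 + 16)² = (-⅓*(-⅕)*1/26 + 16)² = (1/390 + 16)² = (6241/390)² = 38950081/152100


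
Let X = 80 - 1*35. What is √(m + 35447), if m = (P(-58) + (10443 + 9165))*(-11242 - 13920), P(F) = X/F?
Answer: 2*I*√103720851001/29 ≈ 22211.0*I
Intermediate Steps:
X = 45 (X = 80 - 35 = 45)
P(F) = 45/F
m = -14307352239/29 (m = (45/(-58) + (10443 + 9165))*(-11242 - 13920) = (45*(-1/58) + 19608)*(-25162) = (-45/58 + 19608)*(-25162) = (1137219/58)*(-25162) = -14307352239/29 ≈ -4.9336e+8)
√(m + 35447) = √(-14307352239/29 + 35447) = √(-14306324276/29) = 2*I*√103720851001/29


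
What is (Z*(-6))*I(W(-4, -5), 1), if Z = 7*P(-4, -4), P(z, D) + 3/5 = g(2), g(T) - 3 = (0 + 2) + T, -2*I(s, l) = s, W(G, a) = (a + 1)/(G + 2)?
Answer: 1344/5 ≈ 268.80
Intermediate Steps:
W(G, a) = (1 + a)/(2 + G)
I(s, l) = -s/2
g(T) = 5 + T (g(T) = 3 + ((0 + 2) + T) = 3 + (2 + T) = 5 + T)
P(z, D) = 32/5 (P(z, D) = -⅗ + (5 + 2) = -⅗ + 7 = 32/5)
Z = 224/5 (Z = 7*(32/5) = 224/5 ≈ 44.800)
(Z*(-6))*I(W(-4, -5), 1) = ((224/5)*(-6))*(-(1 - 5)/(2*(2 - 4))) = -(-672)*-4/(-2)/5 = -(-672)*(-½*(-4))/5 = -(-672)*2/5 = -1344/5*(-1) = 1344/5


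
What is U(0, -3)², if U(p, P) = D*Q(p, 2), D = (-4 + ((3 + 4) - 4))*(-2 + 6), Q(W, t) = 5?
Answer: 400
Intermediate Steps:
D = -4 (D = (-4 + (7 - 4))*4 = (-4 + 3)*4 = -1*4 = -4)
U(p, P) = -20 (U(p, P) = -4*5 = -20)
U(0, -3)² = (-20)² = 400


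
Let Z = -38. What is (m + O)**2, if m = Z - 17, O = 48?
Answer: 49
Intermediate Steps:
m = -55 (m = -38 - 17 = -55)
(m + O)**2 = (-55 + 48)**2 = (-7)**2 = 49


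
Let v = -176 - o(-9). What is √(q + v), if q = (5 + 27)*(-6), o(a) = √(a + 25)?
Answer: 2*I*√93 ≈ 19.287*I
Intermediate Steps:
o(a) = √(25 + a)
q = -192 (q = 32*(-6) = -192)
v = -180 (v = -176 - √(25 - 9) = -176 - √16 = -176 - 1*4 = -176 - 4 = -180)
√(q + v) = √(-192 - 180) = √(-372) = 2*I*√93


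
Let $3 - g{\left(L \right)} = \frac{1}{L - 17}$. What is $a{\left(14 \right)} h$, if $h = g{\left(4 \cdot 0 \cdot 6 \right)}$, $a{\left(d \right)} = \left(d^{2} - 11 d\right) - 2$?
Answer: $\frac{2080}{17} \approx 122.35$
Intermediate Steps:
$a{\left(d \right)} = -2 + d^{2} - 11 d$
$g{\left(L \right)} = 3 - \frac{1}{-17 + L}$ ($g{\left(L \right)} = 3 - \frac{1}{L - 17} = 3 - \frac{1}{-17 + L}$)
$h = \frac{52}{17}$ ($h = \frac{-52 + 3 \cdot 4 \cdot 0 \cdot 6}{-17 + 4 \cdot 0 \cdot 6} = \frac{-52 + 3 \cdot 0 \cdot 6}{-17 + 0 \cdot 6} = \frac{-52 + 3 \cdot 0}{-17 + 0} = \frac{-52 + 0}{-17} = \left(- \frac{1}{17}\right) \left(-52\right) = \frac{52}{17} \approx 3.0588$)
$a{\left(14 \right)} h = \left(-2 + 14^{2} - 154\right) \frac{52}{17} = \left(-2 + 196 - 154\right) \frac{52}{17} = 40 \cdot \frac{52}{17} = \frac{2080}{17}$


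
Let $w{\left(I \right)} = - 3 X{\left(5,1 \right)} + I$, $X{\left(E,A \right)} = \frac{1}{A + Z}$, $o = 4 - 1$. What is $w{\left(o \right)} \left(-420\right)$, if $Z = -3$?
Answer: $-1890$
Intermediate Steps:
$o = 3$
$X{\left(E,A \right)} = \frac{1}{-3 + A}$ ($X{\left(E,A \right)} = \frac{1}{A - 3} = \frac{1}{-3 + A}$)
$w{\left(I \right)} = \frac{3}{2} + I$ ($w{\left(I \right)} = - \frac{3}{-3 + 1} + I = - \frac{3}{-2} + I = \left(-3\right) \left(- \frac{1}{2}\right) + I = \frac{3}{2} + I$)
$w{\left(o \right)} \left(-420\right) = \left(\frac{3}{2} + 3\right) \left(-420\right) = \frac{9}{2} \left(-420\right) = -1890$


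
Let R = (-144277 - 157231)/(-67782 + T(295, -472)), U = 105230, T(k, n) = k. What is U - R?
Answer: 7101355502/67487 ≈ 1.0523e+5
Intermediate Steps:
R = 301508/67487 (R = (-144277 - 157231)/(-67782 + 295) = -301508/(-67487) = -301508*(-1/67487) = 301508/67487 ≈ 4.4676)
U - R = 105230 - 1*301508/67487 = 105230 - 301508/67487 = 7101355502/67487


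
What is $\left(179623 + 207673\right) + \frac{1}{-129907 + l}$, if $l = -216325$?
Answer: $\frac{134094268671}{346232} \approx 3.873 \cdot 10^{5}$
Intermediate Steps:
$\left(179623 + 207673\right) + \frac{1}{-129907 + l} = \left(179623 + 207673\right) + \frac{1}{-129907 - 216325} = 387296 + \frac{1}{-346232} = 387296 - \frac{1}{346232} = \frac{134094268671}{346232}$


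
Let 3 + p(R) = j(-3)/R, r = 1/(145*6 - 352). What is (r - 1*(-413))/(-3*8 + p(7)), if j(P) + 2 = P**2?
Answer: -213935/13468 ≈ -15.885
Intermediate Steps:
j(P) = -2 + P**2
r = 1/518 (r = 1/(870 - 352) = 1/518 ≈ 0.0019305)
p(R) = -3 + 7/R (p(R) = -3 + (-2 + (-3)**2)/R = -3 + (-2 + 9)/R = -3 + 7/R)
(r - 1*(-413))/(-3*8 + p(7)) = (1/518 - 1*(-413))/(-3*8 + (-3 + 7/7)) = (1/518 + 413)/(-24 + (-3 + 7*(1/7))) = 213935/(518*(-24 + (-3 + 1))) = 213935/(518*(-24 - 2)) = (213935/518)/(-26) = (213935/518)*(-1/26) = -213935/13468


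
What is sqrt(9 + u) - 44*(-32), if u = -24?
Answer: 1408 + I*sqrt(15) ≈ 1408.0 + 3.873*I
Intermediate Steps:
sqrt(9 + u) - 44*(-32) = sqrt(9 - 24) - 44*(-32) = sqrt(-15) + 1408 = I*sqrt(15) + 1408 = 1408 + I*sqrt(15)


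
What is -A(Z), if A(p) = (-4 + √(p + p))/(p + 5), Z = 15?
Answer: ⅕ - √30/20 ≈ -0.073861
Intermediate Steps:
A(p) = (-4 + √2*√p)/(5 + p) (A(p) = (-4 + √(2*p))/(5 + p) = (-4 + √2*√p)/(5 + p))
-A(Z) = -(-4 + √2*√15)/(5 + 15) = -(-4 + √30)/20 = -(-⅕ + √30/20) = ⅕ - √30/20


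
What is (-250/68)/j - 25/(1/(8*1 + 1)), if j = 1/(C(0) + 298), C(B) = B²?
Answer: -22450/17 ≈ -1320.6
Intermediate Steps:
j = 1/298 (j = 1/(0² + 298) = 1/(0 + 298) = 1/298 ≈ 0.0033557)
(-250/68)/j - 25/(1/(8*1 + 1)) = (-250/68)/(1/298) - 25/(1/(8*1 + 1)) = -250*1/68*298 - 25/(1/(8 + 1)) = -125/34*298 - 25/(1/9) = -18625/17 - 25/⅑ = -18625/17 - 25*9 = -18625/17 - 225 = -22450/17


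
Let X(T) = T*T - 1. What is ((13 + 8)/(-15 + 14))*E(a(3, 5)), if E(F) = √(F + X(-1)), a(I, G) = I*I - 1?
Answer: -42*√2 ≈ -59.397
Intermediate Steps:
X(T) = -1 + T² (X(T) = T² - 1 = -1 + T²)
a(I, G) = -1 + I² (a(I, G) = I² - 1 = -1 + I²)
E(F) = √F (E(F) = √(F + (-1 + (-1)²)) = √(F + (-1 + 1)) = √(F + 0) = √F)
((13 + 8)/(-15 + 14))*E(a(3, 5)) = ((13 + 8)/(-15 + 14))*√(-1 + 3²) = (21/(-1))*√(-1 + 9) = (21*(-1))*√8 = -42*√2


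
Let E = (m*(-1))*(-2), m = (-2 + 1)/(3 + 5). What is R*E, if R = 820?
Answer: -205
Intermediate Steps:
m = -1/8 ≈ -0.12500
E = -1/4 (E = -1/8*(-1)*(-2) = (1/8)*(-2) = -1/4 ≈ -0.25000)
R*E = 820*(-1/4) = -205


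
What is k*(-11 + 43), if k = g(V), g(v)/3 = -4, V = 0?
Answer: -384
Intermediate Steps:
g(v) = -12 (g(v) = 3*(-4) = -12)
k = -12
k*(-11 + 43) = -12*(-11 + 43) = -12*32 = -384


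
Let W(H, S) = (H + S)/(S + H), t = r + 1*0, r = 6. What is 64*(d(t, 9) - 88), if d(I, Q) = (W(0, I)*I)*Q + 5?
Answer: -1856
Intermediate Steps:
t = 6 (t = 6 + 1*0 = 6 + 0 = 6)
W(H, S) = 1 (W(H, S) = (H + S)/(H + S) = 1)
d(I, Q) = 5 + I*Q (d(I, Q) = (1*I)*Q + 5 = I*Q + 5 = 5 + I*Q)
64*(d(t, 9) - 88) = 64*((5 + 6*9) - 88) = 64*((5 + 54) - 88) = 64*(59 - 88) = 64*(-29) = -1856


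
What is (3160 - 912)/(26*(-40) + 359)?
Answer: -2248/681 ≈ -3.3010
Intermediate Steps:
(3160 - 912)/(26*(-40) + 359) = 2248/(-1040 + 359) = 2248/(-681) = 2248*(-1/681) = -2248/681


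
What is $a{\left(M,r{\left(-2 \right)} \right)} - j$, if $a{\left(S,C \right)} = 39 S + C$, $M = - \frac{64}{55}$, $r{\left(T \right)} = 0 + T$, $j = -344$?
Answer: $\frac{16314}{55} \approx 296.62$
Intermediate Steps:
$r{\left(T \right)} = T$
$M = - \frac{64}{55}$ ($M = \left(-64\right) \frac{1}{55} = - \frac{64}{55} \approx -1.1636$)
$a{\left(S,C \right)} = C + 39 S$
$a{\left(M,r{\left(-2 \right)} \right)} - j = \left(-2 + 39 \left(- \frac{64}{55}\right)\right) - -344 = \left(-2 - \frac{2496}{55}\right) + 344 = - \frac{2606}{55} + 344 = \frac{16314}{55}$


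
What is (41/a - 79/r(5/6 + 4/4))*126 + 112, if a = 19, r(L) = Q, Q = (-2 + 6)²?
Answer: -36211/152 ≈ -238.23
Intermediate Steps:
Q = 16 (Q = 4² = 16)
r(L) = 16
(41/a - 79/r(5/6 + 4/4))*126 + 112 = (41/19 - 79/16)*126 + 112 = -845/304*126 + 112 = -53235/152 + 112 = -36211/152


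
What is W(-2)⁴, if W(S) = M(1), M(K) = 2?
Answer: 16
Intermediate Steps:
W(S) = 2
W(-2)⁴ = 2⁴ = 16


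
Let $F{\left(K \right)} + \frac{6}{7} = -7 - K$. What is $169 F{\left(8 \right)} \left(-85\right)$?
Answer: $\frac{1594515}{7} \approx 2.2779 \cdot 10^{5}$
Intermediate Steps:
$F{\left(K \right)} = - \frac{55}{7} - K$ ($F{\left(K \right)} = - \frac{6}{7} - \left(7 + K\right) = - \frac{55}{7} - K$)
$169 F{\left(8 \right)} \left(-85\right) = 169 \left(- \frac{55}{7} - 8\right) \left(-85\right) = 169 \left(- \frac{111}{7}\right) \left(-85\right) = \left(- \frac{18759}{7}\right) \left(-85\right) = \frac{1594515}{7}$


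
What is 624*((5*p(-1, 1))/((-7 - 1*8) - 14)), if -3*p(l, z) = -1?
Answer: -1040/29 ≈ -35.862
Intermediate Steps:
p(l, z) = ⅓ (p(l, z) = -⅓*(-1) = ⅓)
624*((5*p(-1, 1))/((-7 - 1*8) - 14)) = 624*((5*(⅓))/((-7 - 1*8) - 14)) = 624*((5/3)/((-7 - 8) - 14)) = 624*((5/3)/(-15 - 14)) = 624*((5/3)/(-29)) = 624*(-1/29*5/3) = 624*(-5/87) = -1040/29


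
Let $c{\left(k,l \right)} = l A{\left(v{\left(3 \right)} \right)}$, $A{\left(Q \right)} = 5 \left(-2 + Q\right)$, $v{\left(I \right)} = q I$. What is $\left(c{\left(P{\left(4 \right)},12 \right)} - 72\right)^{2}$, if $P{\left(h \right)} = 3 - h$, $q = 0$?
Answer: $36864$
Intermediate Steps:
$v{\left(I \right)} = 0$ ($v{\left(I \right)} = 0 I = 0$)
$A{\left(Q \right)} = -10 + 5 Q$
$c{\left(k,l \right)} = - 10 l$ ($c{\left(k,l \right)} = l \left(-10 + 5 \cdot 0\right) = l \left(-10 + 0\right) = l \left(-10\right) = - 10 l$)
$\left(c{\left(P{\left(4 \right)},12 \right)} - 72\right)^{2} = \left(\left(-10\right) 12 - 72\right)^{2} = \left(-120 - 72\right)^{2} = \left(-192\right)^{2} = 36864$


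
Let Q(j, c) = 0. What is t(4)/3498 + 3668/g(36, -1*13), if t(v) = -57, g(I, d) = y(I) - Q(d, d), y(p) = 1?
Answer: 4276869/1166 ≈ 3668.0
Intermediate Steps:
g(I, d) = 1 (g(I, d) = 1 - 1*0 = 1 + 0 = 1)
t(4)/3498 + 3668/g(36, -1*13) = -57/3498 + 3668/1 = -57*1/3498 + 3668*1 = -19/1166 + 3668 = 4276869/1166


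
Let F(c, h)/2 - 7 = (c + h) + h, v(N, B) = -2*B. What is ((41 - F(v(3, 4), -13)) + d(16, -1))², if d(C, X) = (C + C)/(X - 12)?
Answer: 1447209/169 ≈ 8563.4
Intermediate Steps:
F(c, h) = 14 + 2*c + 4*h (F(c, h) = 14 + 2*((c + h) + h) = 14 + 2*(c + 2*h) = 14 + (2*c + 4*h) = 14 + 2*c + 4*h)
d(C, X) = 2*C/(-12 + X) (d(C, X) = (2*C)/(-12 + X) = 2*C/(-12 + X))
((41 - F(v(3, 4), -13)) + d(16, -1))² = ((41 - (14 + 2*(-2*4) + 4*(-13))) + 2*16/(-12 - 1))² = ((41 - (14 + 2*(-8) - 52)) + 2*16/(-13))² = ((41 - (14 - 16 - 52)) + 2*16*(-1/13))² = ((41 - 1*(-54)) - 32/13)² = ((41 + 54) - 32/13)² = (95 - 32/13)² = (1203/13)² = 1447209/169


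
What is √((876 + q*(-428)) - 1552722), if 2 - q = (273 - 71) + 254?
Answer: I*√1357534 ≈ 1165.1*I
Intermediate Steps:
q = -454 (q = 2 - ((273 - 71) + 254) = 2 - (202 + 254) = 2 - 1*456 = 2 - 456 = -454)
√((876 + q*(-428)) - 1552722) = √((876 - 454*(-428)) - 1552722) = √((876 + 194312) - 1552722) = √(195188 - 1552722) = √(-1357534) = I*√1357534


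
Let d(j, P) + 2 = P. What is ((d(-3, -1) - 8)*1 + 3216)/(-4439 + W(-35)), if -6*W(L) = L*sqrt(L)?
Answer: -512171820/709412831 - 673050*I*sqrt(35)/709412831 ≈ -0.72197 - 0.0056128*I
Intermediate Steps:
d(j, P) = -2 + P
W(L) = -L**(3/2)/6 (W(L) = -L*sqrt(L)/6 = -L**(3/2)/6)
((d(-3, -1) - 8)*1 + 3216)/(-4439 + W(-35)) = (((-2 - 1) - 8)*1 + 3216)/(-4439 - (-35)*I*sqrt(35)/6) = ((-3 - 8)*1 + 3216)/(-4439 - (-35)*I*sqrt(35)/6) = (-11*1 + 3216)/(-4439 + 35*I*sqrt(35)/6) = (-11 + 3216)/(-4439 + 35*I*sqrt(35)/6) = 3205/(-4439 + 35*I*sqrt(35)/6)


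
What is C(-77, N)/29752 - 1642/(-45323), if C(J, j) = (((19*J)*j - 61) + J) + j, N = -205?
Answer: 3406588635/337112474 ≈ 10.105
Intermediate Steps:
C(J, j) = -61 + J + j + 19*J*j (C(J, j) = ((19*J*j - 61) + J) + j = ((-61 + 19*J*j) + J) + j = (-61 + J + 19*J*j) + j = -61 + J + j + 19*J*j)
C(-77, N)/29752 - 1642/(-45323) = (-61 - 77 - 205 + 19*(-77)*(-205))/29752 - 1642/(-45323) = (-61 - 77 - 205 + 299915)*(1/29752) - 1642*(-1/45323) = 299572*(1/29752) + 1642/45323 = 74893/7438 + 1642/45323 = 3406588635/337112474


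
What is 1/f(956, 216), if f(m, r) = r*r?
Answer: 1/46656 ≈ 2.1433e-5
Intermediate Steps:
f(m, r) = r**2
1/f(956, 216) = 1/(216**2) = 1/46656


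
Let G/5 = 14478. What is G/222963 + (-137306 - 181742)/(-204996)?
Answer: 7164629972/3808876929 ≈ 1.8810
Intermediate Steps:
G = 72390 (G = 5*14478 = 72390)
G/222963 + (-137306 - 181742)/(-204996) = 72390/222963 + (-137306 - 181742)/(-204996) = 72390*(1/222963) - 319048*(-1/204996) = 24130/74321 + 79762/51249 = 7164629972/3808876929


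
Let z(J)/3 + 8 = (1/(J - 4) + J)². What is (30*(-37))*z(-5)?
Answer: -543160/9 ≈ -60351.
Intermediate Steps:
z(J) = -24 + 3*(J + 1/(-4 + J))² (z(J) = -24 + 3*(1/(J - 4) + J)² = -24 + 3*(1/(-4 + J) + J)² = -24 + 3*(J + 1/(-4 + J))²)
(30*(-37))*z(-5) = (30*(-37))*(-24 + 3*(1 + (-5)² - 4*(-5))²/(-4 - 5)²) = -1110*(-24 + 3*(1 + 25 + 20)²/(-9)²) = -1110*(-24 + 3*(1/81)*46²) = -1110*(-24 + 3*(1/81)*2116) = -1110*(-24 + 2116/27) = -1110*1468/27 = -543160/9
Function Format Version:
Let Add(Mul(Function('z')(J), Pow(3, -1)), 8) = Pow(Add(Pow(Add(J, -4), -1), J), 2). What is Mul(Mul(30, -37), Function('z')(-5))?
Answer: Rational(-543160, 9) ≈ -60351.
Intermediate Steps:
Function('z')(J) = Add(-24, Mul(3, Pow(Add(J, Pow(Add(-4, J), -1)), 2))) (Function('z')(J) = Add(-24, Mul(3, Pow(Add(Pow(Add(J, -4), -1), J), 2))) = Add(-24, Mul(3, Pow(Add(Pow(Add(-4, J), -1), J), 2))) = Add(-24, Mul(3, Pow(Add(J, Pow(Add(-4, J), -1)), 2))))
Mul(Mul(30, -37), Function('z')(-5)) = Mul(Mul(30, -37), Add(-24, Mul(3, Pow(Add(-4, -5), -2), Pow(Add(1, Pow(-5, 2), Mul(-4, -5)), 2)))) = Mul(-1110, Add(-24, Mul(3, Pow(-9, -2), Pow(Add(1, 25, 20), 2)))) = Mul(-1110, Add(-24, Mul(3, Rational(1, 81), Pow(46, 2)))) = Mul(-1110, Add(-24, Mul(3, Rational(1, 81), 2116))) = Mul(-1110, Add(-24, Rational(2116, 27))) = Mul(-1110, Rational(1468, 27)) = Rational(-543160, 9)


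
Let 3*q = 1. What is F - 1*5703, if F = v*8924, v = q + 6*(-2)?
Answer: -329449/3 ≈ -1.0982e+5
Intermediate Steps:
q = ⅓ (q = (⅓)*1 = ⅓ ≈ 0.33333)
v = -35/3 (v = ⅓ + 6*(-2) = ⅓ - 12 = -35/3 ≈ -11.667)
F = -312340/3 (F = -35/3*8924 = -312340/3 ≈ -1.0411e+5)
F - 1*5703 = -312340/3 - 1*5703 = -312340/3 - 5703 = -329449/3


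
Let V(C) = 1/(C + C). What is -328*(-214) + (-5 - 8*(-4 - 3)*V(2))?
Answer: 70201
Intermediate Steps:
V(C) = 1/(2*C)
-328*(-214) + (-5 - 8*(-4 - 3)*V(2)) = -328*(-214) + (-5 - 8*(-4 - 3)*(½)/2) = 70192 + (-5 - (-56)*(½)*(½)) = 70192 + (-5 - (-56)/4) = 70192 + (-5 - 8*(-7/4)) = 70192 + (-5 + 14) = 70192 + 9 = 70201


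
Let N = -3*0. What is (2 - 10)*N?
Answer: 0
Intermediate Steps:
N = 0
(2 - 10)*N = (2 - 10)*0 = -8*0 = 0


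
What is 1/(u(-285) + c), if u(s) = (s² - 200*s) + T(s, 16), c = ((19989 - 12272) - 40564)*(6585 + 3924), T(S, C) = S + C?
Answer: -1/345051167 ≈ -2.8981e-9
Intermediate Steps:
T(S, C) = C + S
c = -345189123 (c = (7717 - 40564)*10509 = -32847*10509 = -345189123)
u(s) = 16 + s² - 199*s (u(s) = (s² - 200*s) + (16 + s) = 16 + s² - 199*s)
1/(u(-285) + c) = 1/((16 + (-285)² - 199*(-285)) - 345189123) = 1/((16 + 81225 + 56715) - 345189123) = 1/(137956 - 345189123) = 1/(-345051167) = -1/345051167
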